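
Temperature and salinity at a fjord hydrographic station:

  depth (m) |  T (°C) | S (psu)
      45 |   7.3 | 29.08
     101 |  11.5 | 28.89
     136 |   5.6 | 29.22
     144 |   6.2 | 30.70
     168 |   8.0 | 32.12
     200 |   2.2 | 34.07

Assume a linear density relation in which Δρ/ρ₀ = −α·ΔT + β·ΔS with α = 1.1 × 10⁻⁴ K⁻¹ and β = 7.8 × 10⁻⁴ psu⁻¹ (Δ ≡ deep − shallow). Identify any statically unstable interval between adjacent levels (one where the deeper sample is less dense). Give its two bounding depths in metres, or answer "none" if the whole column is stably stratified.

45–101 m

Evaluate Δρ/ρ₀ = −αΔT + βΔS across each adjacent pair:
  45–101 m: −αΔT+βΔS = −(1.1 × 10⁻⁴)(+4.2)+(7.8 × 10⁻⁴)(-0.19) = -6.1 × 10⁻⁴ → UNSTABLE
  101–136 m: −αΔT+βΔS = −(1.1 × 10⁻⁴)(-5.9)+(7.8 × 10⁻⁴)(+0.33) = 9.1 × 10⁻⁴ → stable
  136–144 m: −αΔT+βΔS = −(1.1 × 10⁻⁴)(+0.6)+(7.8 × 10⁻⁴)(+1.48) = 1.1 × 10⁻³ → stable
  144–168 m: −αΔT+βΔS = −(1.1 × 10⁻⁴)(+1.8)+(7.8 × 10⁻⁴)(+1.42) = 9.1 × 10⁻⁴ → stable
  168–200 m: −αΔT+βΔS = −(1.1 × 10⁻⁴)(-5.8)+(7.8 × 10⁻⁴)(+1.95) = 2.2 × 10⁻³ → stable
The 45–101 m interval has Δρ < 0: lighter water underlies denser water.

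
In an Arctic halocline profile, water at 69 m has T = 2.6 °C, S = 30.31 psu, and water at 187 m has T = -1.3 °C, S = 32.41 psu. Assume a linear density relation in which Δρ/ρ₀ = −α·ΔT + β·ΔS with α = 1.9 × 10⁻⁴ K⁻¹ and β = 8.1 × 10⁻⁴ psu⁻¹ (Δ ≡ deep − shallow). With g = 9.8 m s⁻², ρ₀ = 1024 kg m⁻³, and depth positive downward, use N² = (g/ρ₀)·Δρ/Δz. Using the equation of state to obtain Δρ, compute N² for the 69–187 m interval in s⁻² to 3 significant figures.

2.03 × 10⁻⁴ s⁻²

ΔT = -3.9 K, ΔS = +2.10 psu (deep − shallow).
Δρ/ρ₀ = −αΔT + βΔS = 7.41 × 10⁻⁴ + 1.701 × 10⁻³ = 2.442 × 10⁻³, so Δρ ≈ 2.501 kg m⁻³.
N² = (g/ρ₀)·Δρ/Δz = g·(Δρ/ρ₀)/Δz = 9.8 × 2.442 × 10⁻³ / 118 = 2.0281 × 10⁻⁴ s⁻² ≈ 2.03 × 10⁻⁴ s⁻².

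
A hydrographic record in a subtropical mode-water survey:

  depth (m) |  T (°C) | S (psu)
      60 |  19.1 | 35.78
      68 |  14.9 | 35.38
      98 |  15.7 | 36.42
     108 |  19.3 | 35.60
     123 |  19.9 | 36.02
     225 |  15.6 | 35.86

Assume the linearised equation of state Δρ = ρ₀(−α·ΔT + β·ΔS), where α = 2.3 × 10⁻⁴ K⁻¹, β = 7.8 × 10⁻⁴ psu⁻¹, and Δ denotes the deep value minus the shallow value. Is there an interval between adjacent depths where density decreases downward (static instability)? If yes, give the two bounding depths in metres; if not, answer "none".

98–108 m

Evaluate Δρ/ρ₀ = −αΔT + βΔS across each adjacent pair:
  60–68 m: −αΔT+βΔS = −(2.3 × 10⁻⁴)(-4.2)+(7.8 × 10⁻⁴)(-0.40) = 6.5 × 10⁻⁴ → stable
  68–98 m: −αΔT+βΔS = −(2.3 × 10⁻⁴)(+0.8)+(7.8 × 10⁻⁴)(+1.04) = 6.3 × 10⁻⁴ → stable
  98–108 m: −αΔT+βΔS = −(2.3 × 10⁻⁴)(+3.6)+(7.8 × 10⁻⁴)(-0.82) = -1.5 × 10⁻³ → UNSTABLE
  108–123 m: −αΔT+βΔS = −(2.3 × 10⁻⁴)(+0.6)+(7.8 × 10⁻⁴)(+0.42) = 1.9 × 10⁻⁴ → stable
  123–225 m: −αΔT+βΔS = −(2.3 × 10⁻⁴)(-4.3)+(7.8 × 10⁻⁴)(-0.16) = 8.6 × 10⁻⁴ → stable
The 98–108 m interval has Δρ < 0: lighter water underlies denser water.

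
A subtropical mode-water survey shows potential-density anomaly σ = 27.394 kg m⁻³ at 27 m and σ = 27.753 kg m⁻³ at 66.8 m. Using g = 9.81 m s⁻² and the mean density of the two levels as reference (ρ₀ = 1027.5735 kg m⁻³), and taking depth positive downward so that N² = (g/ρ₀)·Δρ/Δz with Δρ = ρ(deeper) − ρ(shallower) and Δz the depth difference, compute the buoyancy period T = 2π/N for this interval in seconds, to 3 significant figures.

Δρ = 1027.753 − 1027.394 = 0.359 kg m⁻³ over Δz = 66.8 − 27 = 39.8 m.
N² = (9.81/1027.5735) × (0.359/39.8) = 8.6113 × 10⁻⁵ s⁻².
N = √(8.6113 × 10⁻⁵) = 9.2797 × 10⁻³ rad s⁻¹, so T = 2π/N = 677.09 s ≈ 677 s.

677 s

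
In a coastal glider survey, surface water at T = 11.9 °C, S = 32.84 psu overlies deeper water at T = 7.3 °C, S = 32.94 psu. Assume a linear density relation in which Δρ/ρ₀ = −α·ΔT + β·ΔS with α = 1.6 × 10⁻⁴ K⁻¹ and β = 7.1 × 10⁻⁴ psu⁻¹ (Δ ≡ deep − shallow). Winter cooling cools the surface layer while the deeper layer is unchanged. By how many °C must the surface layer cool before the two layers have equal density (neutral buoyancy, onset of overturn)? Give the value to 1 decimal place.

Neutral buoyancy requires Δρ = 0, i.e. −α(T_deep − T_surf′) + β(S_deep − S_surf) = 0.
T_surf′ = T_deep − (β/α)·ΔS = 7.3 − (7.1 × 10⁻⁴/1.6 × 10⁻⁴)·(+0.10) = 6.856 °C.
Cooling required: 11.9 − (6.856) = 5.044 °C.

5.0 °C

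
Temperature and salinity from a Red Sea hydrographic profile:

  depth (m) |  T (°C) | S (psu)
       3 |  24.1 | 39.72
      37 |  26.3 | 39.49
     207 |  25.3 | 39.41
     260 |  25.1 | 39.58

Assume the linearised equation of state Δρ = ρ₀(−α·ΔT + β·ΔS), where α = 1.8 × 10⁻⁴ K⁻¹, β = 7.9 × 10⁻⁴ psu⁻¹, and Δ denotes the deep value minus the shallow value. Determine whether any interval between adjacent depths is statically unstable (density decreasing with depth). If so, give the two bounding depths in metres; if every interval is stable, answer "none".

Evaluate Δρ/ρ₀ = −αΔT + βΔS across each adjacent pair:
  3–37 m: −αΔT+βΔS = −(1.8 × 10⁻⁴)(+2.2)+(7.9 × 10⁻⁴)(-0.23) = -5.8 × 10⁻⁴ → UNSTABLE
  37–207 m: −αΔT+βΔS = −(1.8 × 10⁻⁴)(-1.0)+(7.9 × 10⁻⁴)(-0.08) = 1.2 × 10⁻⁴ → stable
  207–260 m: −αΔT+βΔS = −(1.8 × 10⁻⁴)(-0.2)+(7.9 × 10⁻⁴)(+0.17) = 1.7 × 10⁻⁴ → stable
The 3–37 m interval has Δρ < 0: lighter water underlies denser water.

3–37 m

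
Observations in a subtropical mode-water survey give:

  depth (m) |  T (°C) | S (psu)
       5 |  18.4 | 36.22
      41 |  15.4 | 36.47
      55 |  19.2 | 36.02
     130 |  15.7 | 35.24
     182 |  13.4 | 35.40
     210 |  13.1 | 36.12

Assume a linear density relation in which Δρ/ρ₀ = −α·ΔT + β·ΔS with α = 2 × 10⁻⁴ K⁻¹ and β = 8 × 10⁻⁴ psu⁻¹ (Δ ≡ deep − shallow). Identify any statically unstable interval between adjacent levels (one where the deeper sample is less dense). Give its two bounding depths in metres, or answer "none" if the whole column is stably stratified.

Evaluate Δρ/ρ₀ = −αΔT + βΔS across each adjacent pair:
  5–41 m: −αΔT+βΔS = −(2 × 10⁻⁴)(-3.0)+(8 × 10⁻⁴)(+0.25) = 8.0 × 10⁻⁴ → stable
  41–55 m: −αΔT+βΔS = −(2 × 10⁻⁴)(+3.8)+(8 × 10⁻⁴)(-0.45) = -1.1 × 10⁻³ → UNSTABLE
  55–130 m: −αΔT+βΔS = −(2 × 10⁻⁴)(-3.5)+(8 × 10⁻⁴)(-0.78) = 7.6 × 10⁻⁵ → stable
  130–182 m: −αΔT+βΔS = −(2 × 10⁻⁴)(-2.3)+(8 × 10⁻⁴)(+0.16) = 5.9 × 10⁻⁴ → stable
  182–210 m: −αΔT+βΔS = −(2 × 10⁻⁴)(-0.3)+(8 × 10⁻⁴)(+0.72) = 6.4 × 10⁻⁴ → stable
The 41–55 m interval has Δρ < 0: lighter water underlies denser water.

41–55 m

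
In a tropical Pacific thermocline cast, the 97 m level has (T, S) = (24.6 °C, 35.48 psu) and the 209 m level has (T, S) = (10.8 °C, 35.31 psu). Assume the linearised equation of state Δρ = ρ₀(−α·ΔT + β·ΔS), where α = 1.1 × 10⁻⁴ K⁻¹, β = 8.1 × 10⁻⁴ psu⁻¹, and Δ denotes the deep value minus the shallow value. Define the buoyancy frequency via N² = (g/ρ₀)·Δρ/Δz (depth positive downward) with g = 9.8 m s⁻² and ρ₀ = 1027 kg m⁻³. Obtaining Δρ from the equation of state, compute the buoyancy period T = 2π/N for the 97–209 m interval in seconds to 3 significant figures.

572 s

ΔT = -13.8 K, ΔS = -0.17 psu (deep − shallow).
Δρ/ρ₀ = −αΔT + βΔS = 1.518 × 10⁻³ − 1.377 × 10⁻⁴ = 1.3803 × 10⁻³, so Δρ ≈ 1.418 kg m⁻³.
N² = (g/ρ₀)·Δρ/Δz = g·(Δρ/ρ₀)/Δz = 9.8 × 1.3803 × 10⁻³ / 112 = 1.2078 × 10⁻⁴ s⁻².
N = √(1.2078 × 10⁻⁴) = 0.010990 rad s⁻¹ → T = 2π/N = 571.72 s ≈ 572 s.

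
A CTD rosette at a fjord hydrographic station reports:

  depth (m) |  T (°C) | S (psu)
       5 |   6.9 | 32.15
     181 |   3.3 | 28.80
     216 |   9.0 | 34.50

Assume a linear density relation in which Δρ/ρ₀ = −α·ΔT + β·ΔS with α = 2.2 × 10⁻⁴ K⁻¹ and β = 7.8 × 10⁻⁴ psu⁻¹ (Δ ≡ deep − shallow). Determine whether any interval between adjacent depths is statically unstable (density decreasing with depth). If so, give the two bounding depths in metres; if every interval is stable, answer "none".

Evaluate Δρ/ρ₀ = −αΔT + βΔS across each adjacent pair:
  5–181 m: −αΔT+βΔS = −(2.2 × 10⁻⁴)(-3.6)+(7.8 × 10⁻⁴)(-3.35) = -1.8 × 10⁻³ → UNSTABLE
  181–216 m: −αΔT+βΔS = −(2.2 × 10⁻⁴)(+5.7)+(7.8 × 10⁻⁴)(+5.70) = 3.2 × 10⁻³ → stable
The 5–181 m interval has Δρ < 0: lighter water underlies denser water.

5–181 m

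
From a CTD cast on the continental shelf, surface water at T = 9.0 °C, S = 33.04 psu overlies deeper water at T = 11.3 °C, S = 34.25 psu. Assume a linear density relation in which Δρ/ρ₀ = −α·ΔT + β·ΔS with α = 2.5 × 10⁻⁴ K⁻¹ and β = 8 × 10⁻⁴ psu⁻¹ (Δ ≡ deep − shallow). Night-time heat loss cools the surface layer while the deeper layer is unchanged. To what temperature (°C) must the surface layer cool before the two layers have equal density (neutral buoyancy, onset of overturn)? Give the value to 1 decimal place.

7.4 °C

Neutral buoyancy requires Δρ = 0, i.e. −α(T_deep − T_surf′) + β(S_deep − S_surf) = 0.
T_surf′ = T_deep − (β/α)·ΔS = 11.3 − (8 × 10⁻⁴/2.5 × 10⁻⁴)·(+1.21) = 7.428 °C.
Cooling required: 9.0 − (7.428) = 1.572 °C.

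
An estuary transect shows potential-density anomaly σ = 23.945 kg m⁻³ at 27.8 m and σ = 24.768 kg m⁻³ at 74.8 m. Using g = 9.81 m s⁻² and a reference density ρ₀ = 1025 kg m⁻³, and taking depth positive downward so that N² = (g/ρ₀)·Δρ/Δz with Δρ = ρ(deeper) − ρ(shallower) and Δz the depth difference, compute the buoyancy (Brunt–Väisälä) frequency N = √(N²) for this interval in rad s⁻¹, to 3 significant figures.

Δρ = 1024.768 − 1023.945 = 0.823 kg m⁻³ over Δz = 74.8 − 27.8 = 47 m.
N² = (9.81/1025) × (0.823/47) = 1.6759 × 10⁻⁴ s⁻².
N = √(1.6759 × 10⁻⁴) = 0.012946 rad s⁻¹ ≈ 0.0129 rad s⁻¹.

0.0129 rad s⁻¹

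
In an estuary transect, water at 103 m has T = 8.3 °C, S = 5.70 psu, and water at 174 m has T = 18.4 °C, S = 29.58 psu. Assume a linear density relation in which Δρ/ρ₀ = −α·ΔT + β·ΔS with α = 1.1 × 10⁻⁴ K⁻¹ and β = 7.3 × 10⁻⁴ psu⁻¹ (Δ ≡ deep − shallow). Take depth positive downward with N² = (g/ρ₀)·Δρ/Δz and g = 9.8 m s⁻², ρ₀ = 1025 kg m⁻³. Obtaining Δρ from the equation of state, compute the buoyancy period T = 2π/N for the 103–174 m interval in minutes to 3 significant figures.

ΔT = +10.1 K, ΔS = +23.88 psu (deep − shallow).
Δρ/ρ₀ = −αΔT + βΔS = -1.111 × 10⁻³ + 0.0174324 = 0.0163214, so Δρ ≈ 16.73 kg m⁻³.
N² = (g/ρ₀)·Δρ/Δz = g·(Δρ/ρ₀)/Δz = 9.8 × 0.0163214 / 71 = 2.2528 × 10⁻³ s⁻².
N = √(2.2528 × 10⁻³) = 0.047464 rad s⁻¹ → T = 2π/N = 132.38 s = 2.2063 min ≈ 2.21 min.

2.21 min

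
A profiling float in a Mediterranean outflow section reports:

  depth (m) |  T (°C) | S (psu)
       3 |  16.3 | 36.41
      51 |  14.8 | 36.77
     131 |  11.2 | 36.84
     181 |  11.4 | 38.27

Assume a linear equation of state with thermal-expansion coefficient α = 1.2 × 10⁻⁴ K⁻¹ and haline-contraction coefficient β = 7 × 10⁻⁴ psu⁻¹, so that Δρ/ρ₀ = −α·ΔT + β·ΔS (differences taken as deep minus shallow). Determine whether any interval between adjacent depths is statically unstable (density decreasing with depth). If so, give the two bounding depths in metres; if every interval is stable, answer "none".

none

Evaluate Δρ/ρ₀ = −αΔT + βΔS across each adjacent pair:
  3–51 m: −αΔT+βΔS = −(1.2 × 10⁻⁴)(-1.5)+(7 × 10⁻⁴)(+0.36) = 4.3 × 10⁻⁴ → stable
  51–131 m: −αΔT+βΔS = −(1.2 × 10⁻⁴)(-3.6)+(7 × 10⁻⁴)(+0.07) = 4.8 × 10⁻⁴ → stable
  131–181 m: −αΔT+βΔS = −(1.2 × 10⁻⁴)(+0.2)+(7 × 10⁻⁴)(+1.43) = 9.8 × 10⁻⁴ → stable
Every interval has Δρ > 0: the column is stably stratified throughout.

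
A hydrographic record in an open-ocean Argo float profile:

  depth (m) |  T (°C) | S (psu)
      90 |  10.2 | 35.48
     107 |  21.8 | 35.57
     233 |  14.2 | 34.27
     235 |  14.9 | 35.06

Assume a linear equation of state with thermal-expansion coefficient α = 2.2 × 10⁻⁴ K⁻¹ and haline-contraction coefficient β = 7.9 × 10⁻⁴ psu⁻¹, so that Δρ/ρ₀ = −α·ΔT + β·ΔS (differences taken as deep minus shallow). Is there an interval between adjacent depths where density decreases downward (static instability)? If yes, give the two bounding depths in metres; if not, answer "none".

90–107 m

Evaluate Δρ/ρ₀ = −αΔT + βΔS across each adjacent pair:
  90–107 m: −αΔT+βΔS = −(2.2 × 10⁻⁴)(+11.6)+(7.9 × 10⁻⁴)(+0.09) = -2.5 × 10⁻³ → UNSTABLE
  107–233 m: −αΔT+βΔS = −(2.2 × 10⁻⁴)(-7.6)+(7.9 × 10⁻⁴)(-1.30) = 6.4 × 10⁻⁴ → stable
  233–235 m: −αΔT+βΔS = −(2.2 × 10⁻⁴)(+0.7)+(7.9 × 10⁻⁴)(+0.79) = 4.7 × 10⁻⁴ → stable
The 90–107 m interval has Δρ < 0: lighter water underlies denser water.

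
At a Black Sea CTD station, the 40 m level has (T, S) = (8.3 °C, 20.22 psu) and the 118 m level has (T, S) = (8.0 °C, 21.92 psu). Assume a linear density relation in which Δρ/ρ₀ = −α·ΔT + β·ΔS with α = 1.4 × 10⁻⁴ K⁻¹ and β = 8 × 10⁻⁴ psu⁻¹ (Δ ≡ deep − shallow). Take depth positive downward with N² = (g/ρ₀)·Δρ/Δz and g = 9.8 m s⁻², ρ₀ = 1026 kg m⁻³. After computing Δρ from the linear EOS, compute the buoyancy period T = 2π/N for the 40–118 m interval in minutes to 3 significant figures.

ΔT = -0.3 K, ΔS = +1.70 psu (deep − shallow).
Δρ/ρ₀ = −αΔT + βΔS = 4.20 × 10⁻⁵ + 1.36 × 10⁻³ = 1.402 × 10⁻³, so Δρ ≈ 1.438 kg m⁻³.
N² = (g/ρ₀)·Δρ/Δz = g·(Δρ/ρ₀)/Δz = 9.8 × 1.402 × 10⁻³ / 78 = 1.7615 × 10⁻⁴ s⁻².
N = √(1.7615 × 10⁻⁴) = 0.013272 rad s⁻¹ → T = 2π/N = 473.42 s = 7.8903 min ≈ 7.89 min.

7.89 min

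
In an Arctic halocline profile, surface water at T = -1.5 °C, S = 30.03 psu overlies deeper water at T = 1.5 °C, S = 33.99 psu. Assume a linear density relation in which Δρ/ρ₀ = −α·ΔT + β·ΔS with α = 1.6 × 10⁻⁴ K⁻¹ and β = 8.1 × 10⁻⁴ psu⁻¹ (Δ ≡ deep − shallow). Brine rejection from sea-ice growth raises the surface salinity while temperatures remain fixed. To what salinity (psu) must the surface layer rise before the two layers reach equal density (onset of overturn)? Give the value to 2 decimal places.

Neutral buoyancy requires −α(T_deep − T_surf) + β(S_deep − S_surf′) = 0.
S_surf′ = S_deep − (α/β)·ΔT = 33.99 − (1.6 × 10⁻⁴/8.1 × 10⁻⁴)·(+3.0) = 33.3974 psu.
Increase required: 33.3974 − 30.03 = 3.3674 psu.

33.40 psu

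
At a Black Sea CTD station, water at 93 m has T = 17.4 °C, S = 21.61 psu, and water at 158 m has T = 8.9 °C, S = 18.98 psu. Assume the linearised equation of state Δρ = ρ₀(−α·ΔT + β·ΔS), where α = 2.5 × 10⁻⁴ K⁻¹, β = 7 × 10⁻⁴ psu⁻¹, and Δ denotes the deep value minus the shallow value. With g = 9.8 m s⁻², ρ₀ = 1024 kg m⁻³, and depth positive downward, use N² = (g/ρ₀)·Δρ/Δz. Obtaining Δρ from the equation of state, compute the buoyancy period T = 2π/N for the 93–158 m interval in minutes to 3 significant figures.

16.0 min

ΔT = -8.5 K, ΔS = -2.63 psu (deep − shallow).
Δρ/ρ₀ = −αΔT + βΔS = 2.125 × 10⁻³ − 1.841 × 10⁻³ = 2.84 × 10⁻⁴, so Δρ ≈ 0.2908 kg m⁻³.
N² = (g/ρ₀)·Δρ/Δz = g·(Δρ/ρ₀)/Δz = 9.8 × 2.84 × 10⁻⁴ / 65 = 4.2818 × 10⁻⁵ s⁻².
N = √(4.2818 × 10⁻⁵) = 6.5435 × 10⁻³ rad s⁻¹ → T = 2π/N = 960.22 s = 16.004 min ≈ 16.0 min.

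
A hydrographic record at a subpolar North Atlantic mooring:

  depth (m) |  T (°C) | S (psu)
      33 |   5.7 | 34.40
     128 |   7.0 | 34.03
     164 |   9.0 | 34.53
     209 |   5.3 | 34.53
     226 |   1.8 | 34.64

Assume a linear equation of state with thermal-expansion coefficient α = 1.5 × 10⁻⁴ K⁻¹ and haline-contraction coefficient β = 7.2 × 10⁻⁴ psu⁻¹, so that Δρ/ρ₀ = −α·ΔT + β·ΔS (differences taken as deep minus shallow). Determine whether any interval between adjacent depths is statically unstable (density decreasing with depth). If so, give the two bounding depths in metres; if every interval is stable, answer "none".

33–128 m

Evaluate Δρ/ρ₀ = −αΔT + βΔS across each adjacent pair:
  33–128 m: −αΔT+βΔS = −(1.5 × 10⁻⁴)(+1.3)+(7.2 × 10⁻⁴)(-0.37) = -4.6 × 10⁻⁴ → UNSTABLE
  128–164 m: −αΔT+βΔS = −(1.5 × 10⁻⁴)(+2.0)+(7.2 × 10⁻⁴)(+0.50) = 6.0 × 10⁻⁵ → stable
  164–209 m: −αΔT+βΔS = −(1.5 × 10⁻⁴)(-3.7)+(7.2 × 10⁻⁴)(+0.00) = 5.5 × 10⁻⁴ → stable
  209–226 m: −αΔT+βΔS = −(1.5 × 10⁻⁴)(-3.5)+(7.2 × 10⁻⁴)(+0.11) = 6.0 × 10⁻⁴ → stable
The 33–128 m interval has Δρ < 0: lighter water underlies denser water.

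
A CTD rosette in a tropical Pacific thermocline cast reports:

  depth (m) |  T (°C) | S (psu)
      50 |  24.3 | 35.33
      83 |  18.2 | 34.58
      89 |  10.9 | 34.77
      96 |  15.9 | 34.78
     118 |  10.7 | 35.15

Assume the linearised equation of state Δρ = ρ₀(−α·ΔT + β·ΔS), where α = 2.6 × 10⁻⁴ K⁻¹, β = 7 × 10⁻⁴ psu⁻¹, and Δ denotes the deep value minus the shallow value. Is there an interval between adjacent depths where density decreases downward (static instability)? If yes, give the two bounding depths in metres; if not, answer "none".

Evaluate Δρ/ρ₀ = −αΔT + βΔS across each adjacent pair:
  50–83 m: −αΔT+βΔS = −(2.6 × 10⁻⁴)(-6.1)+(7 × 10⁻⁴)(-0.75) = 1.1 × 10⁻³ → stable
  83–89 m: −αΔT+βΔS = −(2.6 × 10⁻⁴)(-7.3)+(7 × 10⁻⁴)(+0.19) = 2.0 × 10⁻³ → stable
  89–96 m: −αΔT+βΔS = −(2.6 × 10⁻⁴)(+5.0)+(7 × 10⁻⁴)(+0.01) = -1.3 × 10⁻³ → UNSTABLE
  96–118 m: −αΔT+βΔS = −(2.6 × 10⁻⁴)(-5.2)+(7 × 10⁻⁴)(+0.37) = 1.6 × 10⁻³ → stable
The 89–96 m interval has Δρ < 0: lighter water underlies denser water.

89–96 m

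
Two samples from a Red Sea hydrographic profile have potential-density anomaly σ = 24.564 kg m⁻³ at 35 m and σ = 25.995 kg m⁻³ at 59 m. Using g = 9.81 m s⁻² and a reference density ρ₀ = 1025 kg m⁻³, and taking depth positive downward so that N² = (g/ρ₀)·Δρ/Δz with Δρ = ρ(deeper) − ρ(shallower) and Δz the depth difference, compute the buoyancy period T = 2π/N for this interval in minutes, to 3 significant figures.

Δρ = 1025.995 − 1024.564 = 1.431 kg m⁻³ over Δz = 59 − 35 = 24 m.
N² = (9.81/1025) × (1.431/24) = 5.7065 × 10⁻⁴ s⁻².
N = √(5.7065 × 10⁻⁴) = 0.023888 rad s⁻¹, so T = 2π/N = 263.03 s = 4.3838 min ≈ 4.38 min.

4.38 min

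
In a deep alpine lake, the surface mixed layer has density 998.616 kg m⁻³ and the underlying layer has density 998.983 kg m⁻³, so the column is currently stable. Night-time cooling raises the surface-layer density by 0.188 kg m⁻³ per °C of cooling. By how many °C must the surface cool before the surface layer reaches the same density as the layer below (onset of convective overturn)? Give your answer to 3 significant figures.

1.95 °C

Density deficit of the surface layer: 998.983 − 998.616 = 0.367 kg m⁻³.
Required change = 0.367 / 0.188 = 1.95 °C.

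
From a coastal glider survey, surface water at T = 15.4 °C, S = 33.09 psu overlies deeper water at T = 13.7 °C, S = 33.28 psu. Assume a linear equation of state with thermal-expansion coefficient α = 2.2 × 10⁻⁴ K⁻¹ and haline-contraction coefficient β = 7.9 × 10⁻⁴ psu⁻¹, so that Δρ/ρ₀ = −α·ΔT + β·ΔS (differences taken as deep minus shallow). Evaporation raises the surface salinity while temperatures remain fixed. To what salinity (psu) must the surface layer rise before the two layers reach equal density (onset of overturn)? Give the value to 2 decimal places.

33.75 psu

Neutral buoyancy requires −α(T_deep − T_surf) + β(S_deep − S_surf′) = 0.
S_surf′ = S_deep − (α/β)·ΔT = 33.28 − (2.2 × 10⁻⁴/7.9 × 10⁻⁴)·(-1.7) = 33.7534 psu.
Increase required: 33.7534 − 33.09 = 0.6634 psu.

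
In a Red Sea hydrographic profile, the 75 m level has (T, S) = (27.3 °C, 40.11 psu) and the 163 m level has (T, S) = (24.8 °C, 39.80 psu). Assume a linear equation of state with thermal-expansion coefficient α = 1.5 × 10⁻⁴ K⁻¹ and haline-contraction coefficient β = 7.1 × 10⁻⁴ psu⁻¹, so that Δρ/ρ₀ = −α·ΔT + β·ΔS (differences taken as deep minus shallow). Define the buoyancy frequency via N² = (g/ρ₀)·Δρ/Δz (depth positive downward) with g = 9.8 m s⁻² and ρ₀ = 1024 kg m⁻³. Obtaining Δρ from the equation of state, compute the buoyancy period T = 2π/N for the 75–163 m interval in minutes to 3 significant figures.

ΔT = -2.5 K, ΔS = -0.31 psu (deep − shallow).
Δρ/ρ₀ = −αΔT + βΔS = 3.75 × 10⁻⁴ − 2.201 × 10⁻⁴ = 1.549 × 10⁻⁴, so Δρ ≈ 0.1586 kg m⁻³.
N² = (g/ρ₀)·Δρ/Δz = g·(Δρ/ρ₀)/Δz = 9.8 × 1.549 × 10⁻⁴ / 88 = 1.7250 × 10⁻⁵ s⁻².
N = √(1.7250 × 10⁻⁵) = 4.1533 × 10⁻³ rad s⁻¹ → T = 2π/N = 1.5128 × 10³ s = 25.213 min ≈ 25.2 min.

25.2 min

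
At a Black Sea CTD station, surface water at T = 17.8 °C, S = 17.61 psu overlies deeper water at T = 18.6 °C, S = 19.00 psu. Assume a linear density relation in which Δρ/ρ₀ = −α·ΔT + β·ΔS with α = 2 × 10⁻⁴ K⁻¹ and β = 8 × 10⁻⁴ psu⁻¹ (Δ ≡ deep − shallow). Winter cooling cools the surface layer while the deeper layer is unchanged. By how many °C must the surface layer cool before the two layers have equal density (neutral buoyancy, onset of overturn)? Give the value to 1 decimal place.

Neutral buoyancy requires Δρ = 0, i.e. −α(T_deep − T_surf′) + β(S_deep − S_surf) = 0.
T_surf′ = T_deep − (β/α)·ΔS = 18.6 − (8 × 10⁻⁴/2 × 10⁻⁴)·(+1.39) = 13.040 °C.
Cooling required: 17.8 − (13.040) = 4.760 °C.

4.8 °C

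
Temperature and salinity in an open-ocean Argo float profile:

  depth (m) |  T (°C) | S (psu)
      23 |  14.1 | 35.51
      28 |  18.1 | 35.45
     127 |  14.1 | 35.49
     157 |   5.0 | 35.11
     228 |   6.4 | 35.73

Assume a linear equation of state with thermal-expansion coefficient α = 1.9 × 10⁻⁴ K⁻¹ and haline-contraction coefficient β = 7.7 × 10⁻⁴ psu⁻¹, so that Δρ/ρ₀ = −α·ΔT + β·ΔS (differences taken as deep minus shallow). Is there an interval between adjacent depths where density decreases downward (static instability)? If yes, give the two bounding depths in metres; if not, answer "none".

Evaluate Δρ/ρ₀ = −αΔT + βΔS across each adjacent pair:
  23–28 m: −αΔT+βΔS = −(1.9 × 10⁻⁴)(+4.0)+(7.7 × 10⁻⁴)(-0.06) = -8.1 × 10⁻⁴ → UNSTABLE
  28–127 m: −αΔT+βΔS = −(1.9 × 10⁻⁴)(-4.0)+(7.7 × 10⁻⁴)(+0.04) = 7.9 × 10⁻⁴ → stable
  127–157 m: −αΔT+βΔS = −(1.9 × 10⁻⁴)(-9.1)+(7.7 × 10⁻⁴)(-0.38) = 1.4 × 10⁻³ → stable
  157–228 m: −αΔT+βΔS = −(1.9 × 10⁻⁴)(+1.4)+(7.7 × 10⁻⁴)(+0.62) = 2.1 × 10⁻⁴ → stable
The 23–28 m interval has Δρ < 0: lighter water underlies denser water.

23–28 m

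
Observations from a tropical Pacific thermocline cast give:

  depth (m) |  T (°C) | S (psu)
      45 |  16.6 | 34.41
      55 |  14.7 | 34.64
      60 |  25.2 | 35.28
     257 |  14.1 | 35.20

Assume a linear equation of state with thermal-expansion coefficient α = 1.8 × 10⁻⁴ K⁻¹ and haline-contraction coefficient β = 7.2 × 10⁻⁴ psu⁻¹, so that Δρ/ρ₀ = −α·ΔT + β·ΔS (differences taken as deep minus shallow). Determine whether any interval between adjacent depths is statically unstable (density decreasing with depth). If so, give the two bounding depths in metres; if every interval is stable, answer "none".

Evaluate Δρ/ρ₀ = −αΔT + βΔS across each adjacent pair:
  45–55 m: −αΔT+βΔS = −(1.8 × 10⁻⁴)(-1.9)+(7.2 × 10⁻⁴)(+0.23) = 5.1 × 10⁻⁴ → stable
  55–60 m: −αΔT+βΔS = −(1.8 × 10⁻⁴)(+10.5)+(7.2 × 10⁻⁴)(+0.64) = -1.4 × 10⁻³ → UNSTABLE
  60–257 m: −αΔT+βΔS = −(1.8 × 10⁻⁴)(-11.1)+(7.2 × 10⁻⁴)(-0.08) = 1.9 × 10⁻³ → stable
The 55–60 m interval has Δρ < 0: lighter water underlies denser water.

55–60 m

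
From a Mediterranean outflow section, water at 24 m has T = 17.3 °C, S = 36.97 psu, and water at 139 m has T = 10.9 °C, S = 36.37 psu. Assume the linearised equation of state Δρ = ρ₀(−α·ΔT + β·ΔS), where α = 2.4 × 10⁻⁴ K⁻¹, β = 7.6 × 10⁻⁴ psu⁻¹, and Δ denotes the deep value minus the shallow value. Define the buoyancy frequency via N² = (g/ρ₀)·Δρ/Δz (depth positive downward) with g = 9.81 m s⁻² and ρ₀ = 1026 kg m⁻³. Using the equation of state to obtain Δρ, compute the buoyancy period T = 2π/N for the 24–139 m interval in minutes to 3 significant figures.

ΔT = -6.4 K, ΔS = -0.60 psu (deep − shallow).
Δρ/ρ₀ = −αΔT + βΔS = 1.536 × 10⁻³ − 4.56 × 10⁻⁴ = 1.08 × 10⁻³, so Δρ ≈ 1.108 kg m⁻³.
N² = (g/ρ₀)·Δρ/Δz = g·(Δρ/ρ₀)/Δz = 9.81 × 1.08 × 10⁻³ / 115 = 9.2129 × 10⁻⁵ s⁻².
N = √(9.2129 × 10⁻⁵) = 9.5984 × 10⁻³ rad s⁻¹ → T = 2π/N = 654.61 s = 10.910 min ≈ 10.9 min.

10.9 min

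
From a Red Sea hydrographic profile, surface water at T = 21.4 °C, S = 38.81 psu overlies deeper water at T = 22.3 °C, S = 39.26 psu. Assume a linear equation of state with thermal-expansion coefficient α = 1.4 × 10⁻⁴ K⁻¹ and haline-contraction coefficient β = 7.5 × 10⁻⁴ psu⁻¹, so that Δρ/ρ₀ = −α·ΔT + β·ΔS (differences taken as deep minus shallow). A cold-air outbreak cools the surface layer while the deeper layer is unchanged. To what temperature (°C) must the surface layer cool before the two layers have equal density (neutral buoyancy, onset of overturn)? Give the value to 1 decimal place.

Neutral buoyancy requires Δρ = 0, i.e. −α(T_deep − T_surf′) + β(S_deep − S_surf) = 0.
T_surf′ = T_deep − (β/α)·ΔS = 22.3 − (7.5 × 10⁻⁴/1.4 × 10⁻⁴)·(+0.45) = 19.889 °C.
Cooling required: 21.4 − (19.889) = 1.511 °C.

19.9 °C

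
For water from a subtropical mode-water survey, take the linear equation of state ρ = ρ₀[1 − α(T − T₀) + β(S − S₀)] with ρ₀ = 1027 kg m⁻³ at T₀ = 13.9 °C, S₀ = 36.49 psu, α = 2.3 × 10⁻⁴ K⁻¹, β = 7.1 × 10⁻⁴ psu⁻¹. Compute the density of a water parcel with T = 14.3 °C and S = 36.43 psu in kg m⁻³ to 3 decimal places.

1026.862 kg m⁻³

T − T₀ = +0.4 K, S − S₀ = -0.06 psu.
Bracket = 1 − α·(+0.4) + β·(-0.06) = 1 + (-1.346 × 10⁻⁴) = 0.9998654.
ρ = 1027 × 0.9998654 = 1026.862 kg m⁻³.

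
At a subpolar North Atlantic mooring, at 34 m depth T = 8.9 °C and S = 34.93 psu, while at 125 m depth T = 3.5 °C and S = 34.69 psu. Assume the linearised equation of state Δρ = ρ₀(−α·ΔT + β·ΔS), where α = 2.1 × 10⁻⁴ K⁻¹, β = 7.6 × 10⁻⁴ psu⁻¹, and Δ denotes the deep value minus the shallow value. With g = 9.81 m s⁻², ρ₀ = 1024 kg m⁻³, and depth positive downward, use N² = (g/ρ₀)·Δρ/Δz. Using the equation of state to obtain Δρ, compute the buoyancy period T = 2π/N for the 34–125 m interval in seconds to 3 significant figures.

620 s

ΔT = -5.4 K, ΔS = -0.24 psu (deep − shallow).
Δρ/ρ₀ = −αΔT + βΔS = 1.134 × 10⁻³ − 1.824 × 10⁻⁴ = 9.516 × 10⁻⁴, so Δρ ≈ 0.9744 kg m⁻³.
N² = (g/ρ₀)·Δρ/Δz = g·(Δρ/ρ₀)/Δz = 9.81 × 9.516 × 10⁻⁴ / 91 = 1.0258 × 10⁻⁴ s⁻².
N = √(1.0258 × 10⁻⁴) = 0.010128 rad s⁻¹ → T = 2π/N = 620.38 s ≈ 620 s.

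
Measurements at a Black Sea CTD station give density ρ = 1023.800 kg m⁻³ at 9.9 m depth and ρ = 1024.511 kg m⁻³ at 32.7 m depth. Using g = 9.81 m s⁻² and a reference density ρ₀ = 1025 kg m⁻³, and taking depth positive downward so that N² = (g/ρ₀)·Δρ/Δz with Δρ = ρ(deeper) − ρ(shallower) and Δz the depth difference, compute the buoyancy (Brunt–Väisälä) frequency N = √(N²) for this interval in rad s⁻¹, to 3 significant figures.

Δρ = 1024.511 − 1023.800 = 0.711 kg m⁻³ over Δz = 32.7 − 9.9 = 22.8 m.
N² = (9.81/1025) × (0.711/22.8) = 2.9846 × 10⁻⁴ s⁻².
N = √(2.9846 × 10⁻⁴) = 0.017276 rad s⁻¹ ≈ 0.0173 rad s⁻¹.

0.0173 rad s⁻¹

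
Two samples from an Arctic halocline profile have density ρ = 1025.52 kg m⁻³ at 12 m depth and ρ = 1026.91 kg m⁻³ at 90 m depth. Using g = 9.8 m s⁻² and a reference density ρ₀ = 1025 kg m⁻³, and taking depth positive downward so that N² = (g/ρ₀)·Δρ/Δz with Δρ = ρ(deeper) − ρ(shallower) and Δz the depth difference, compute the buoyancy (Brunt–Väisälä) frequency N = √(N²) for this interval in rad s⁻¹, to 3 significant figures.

Δρ = 1026.91 − 1025.52 = 1.39 kg m⁻³ over Δz = 90 − 12 = 78 m.
N² = (9.8/1025) × (1.39/78) = 1.7038 × 10⁻⁴ s⁻².
N = √(1.7038 × 10⁻⁴) = 0.013053 rad s⁻¹ ≈ 0.0131 rad s⁻¹.

0.0131 rad s⁻¹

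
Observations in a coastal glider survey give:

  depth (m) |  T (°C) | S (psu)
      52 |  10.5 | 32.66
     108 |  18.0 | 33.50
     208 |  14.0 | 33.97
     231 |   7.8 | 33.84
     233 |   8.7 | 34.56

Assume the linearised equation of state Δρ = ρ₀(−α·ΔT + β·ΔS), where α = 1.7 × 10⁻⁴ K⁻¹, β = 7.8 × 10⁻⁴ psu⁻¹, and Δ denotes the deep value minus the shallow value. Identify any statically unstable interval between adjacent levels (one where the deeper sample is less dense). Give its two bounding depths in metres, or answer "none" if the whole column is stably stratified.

Evaluate Δρ/ρ₀ = −αΔT + βΔS across each adjacent pair:
  52–108 m: −αΔT+βΔS = −(1.7 × 10⁻⁴)(+7.5)+(7.8 × 10⁻⁴)(+0.84) = -6.2 × 10⁻⁴ → UNSTABLE
  108–208 m: −αΔT+βΔS = −(1.7 × 10⁻⁴)(-4.0)+(7.8 × 10⁻⁴)(+0.47) = 1.0 × 10⁻³ → stable
  208–231 m: −αΔT+βΔS = −(1.7 × 10⁻⁴)(-6.2)+(7.8 × 10⁻⁴)(-0.13) = 9.5 × 10⁻⁴ → stable
  231–233 m: −αΔT+βΔS = −(1.7 × 10⁻⁴)(+0.9)+(7.8 × 10⁻⁴)(+0.72) = 4.1 × 10⁻⁴ → stable
The 52–108 m interval has Δρ < 0: lighter water underlies denser water.

52–108 m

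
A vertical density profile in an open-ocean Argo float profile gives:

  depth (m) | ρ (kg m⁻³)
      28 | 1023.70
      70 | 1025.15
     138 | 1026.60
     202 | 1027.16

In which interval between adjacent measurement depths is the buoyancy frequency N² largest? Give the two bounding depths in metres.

Compute the density gradient over each adjacent pair:
  28–70 m: Δρ/Δz = 1.45/42 = 0.035 kg m⁻⁴
  70–138 m: Δρ/Δz = 1.45/68 = 0.021 kg m⁻⁴
  138–202 m: Δρ/Δz = 0.56/64 = 8.8 × 10⁻³ kg m⁻⁴
The largest gradient is in the 28–70 m interval — the pycnocline.

28–70 m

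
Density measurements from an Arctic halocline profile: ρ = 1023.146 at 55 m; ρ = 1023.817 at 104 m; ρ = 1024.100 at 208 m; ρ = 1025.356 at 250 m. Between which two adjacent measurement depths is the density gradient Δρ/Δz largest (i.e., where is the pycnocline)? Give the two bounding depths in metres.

Compute the density gradient over each adjacent pair:
  55–104 m: Δρ/Δz = 0.671/49 = 0.014 kg m⁻⁴
  104–208 m: Δρ/Δz = 0.283/104 = 2.7 × 10⁻³ kg m⁻⁴
  208–250 m: Δρ/Δz = 1.256/42 = 0.030 kg m⁻⁴
The largest gradient is in the 208–250 m interval — the pycnocline.

208–250 m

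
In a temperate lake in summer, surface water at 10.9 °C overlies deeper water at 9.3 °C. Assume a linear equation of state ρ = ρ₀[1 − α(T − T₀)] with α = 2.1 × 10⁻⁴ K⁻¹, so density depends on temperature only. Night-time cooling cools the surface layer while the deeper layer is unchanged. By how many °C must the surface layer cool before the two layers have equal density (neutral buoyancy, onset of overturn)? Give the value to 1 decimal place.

With temperature the only control, equal density requires T_surf′ = T_deep.
T_surf′ = 9.3 °C.
Cooling required: 10.9 − 9.3 = 1.6 °C.

1.6 °C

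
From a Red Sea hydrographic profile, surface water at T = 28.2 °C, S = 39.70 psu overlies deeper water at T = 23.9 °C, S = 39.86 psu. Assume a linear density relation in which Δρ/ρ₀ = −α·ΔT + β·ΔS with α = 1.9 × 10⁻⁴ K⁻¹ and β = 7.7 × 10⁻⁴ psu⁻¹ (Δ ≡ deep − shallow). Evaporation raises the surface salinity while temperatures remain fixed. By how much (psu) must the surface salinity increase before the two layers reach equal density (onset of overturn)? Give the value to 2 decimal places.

Neutral buoyancy requires −α(T_deep − T_surf) + β(S_deep − S_surf′) = 0.
S_surf′ = S_deep − (α/β)·ΔT = 39.86 − (1.9 × 10⁻⁴/7.7 × 10⁻⁴)·(-4.3) = 40.9210 psu.
Increase required: 40.9210 − 39.70 = 1.2210 psu.

1.22 psu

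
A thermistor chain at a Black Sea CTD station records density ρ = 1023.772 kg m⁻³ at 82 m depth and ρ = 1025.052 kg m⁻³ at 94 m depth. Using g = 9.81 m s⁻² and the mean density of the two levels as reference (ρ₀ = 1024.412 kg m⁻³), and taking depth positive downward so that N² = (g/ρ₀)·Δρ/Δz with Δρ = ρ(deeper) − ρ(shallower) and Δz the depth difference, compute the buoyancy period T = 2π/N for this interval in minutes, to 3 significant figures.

Δρ = 1025.052 − 1023.772 = 1.280 kg m⁻³ over Δz = 94 − 82 = 12 m.
N² = (9.81/1024.412) × (1.280/12) = 1.0215 × 10⁻³ s⁻².
N = √(1.0215 × 10⁻³) = 0.031961 rad s⁻¹, so T = 2π/N = 196.59 s = 3.2765 min ≈ 3.28 min.

3.28 min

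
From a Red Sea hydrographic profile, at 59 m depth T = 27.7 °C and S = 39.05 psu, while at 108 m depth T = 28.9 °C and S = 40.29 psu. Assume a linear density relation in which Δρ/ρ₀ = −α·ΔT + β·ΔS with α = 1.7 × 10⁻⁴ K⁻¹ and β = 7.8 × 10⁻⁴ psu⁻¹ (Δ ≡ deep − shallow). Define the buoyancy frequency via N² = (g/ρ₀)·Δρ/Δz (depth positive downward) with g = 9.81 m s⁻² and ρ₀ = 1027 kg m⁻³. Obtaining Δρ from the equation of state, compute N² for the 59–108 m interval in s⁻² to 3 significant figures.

1.53 × 10⁻⁴ s⁻²

ΔT = +1.2 K, ΔS = +1.24 psu (deep − shallow).
Δρ/ρ₀ = −αΔT + βΔS = -2.04 × 10⁻⁴ + 9.672 × 10⁻⁴ = 7.632 × 10⁻⁴, so Δρ ≈ 0.7838 kg m⁻³.
N² = (g/ρ₀)·Δρ/Δz = g·(Δρ/ρ₀)/Δz = 9.81 × 7.632 × 10⁻⁴ / 49 = 1.5280 × 10⁻⁴ s⁻² ≈ 1.53 × 10⁻⁴ s⁻².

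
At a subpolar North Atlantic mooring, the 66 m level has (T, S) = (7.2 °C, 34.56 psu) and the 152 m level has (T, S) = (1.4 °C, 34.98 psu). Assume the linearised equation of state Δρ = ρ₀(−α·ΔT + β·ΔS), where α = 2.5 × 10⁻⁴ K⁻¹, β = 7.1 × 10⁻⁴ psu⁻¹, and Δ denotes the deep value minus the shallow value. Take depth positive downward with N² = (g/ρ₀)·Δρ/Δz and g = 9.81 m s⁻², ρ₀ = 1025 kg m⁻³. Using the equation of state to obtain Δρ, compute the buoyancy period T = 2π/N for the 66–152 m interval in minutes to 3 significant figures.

7.42 min

ΔT = -5.8 K, ΔS = +0.42 psu (deep − shallow).
Δρ/ρ₀ = −αΔT + βΔS = 1.45 × 10⁻³ + 2.982 × 10⁻⁴ = 1.7482 × 10⁻³, so Δρ ≈ 1.792 kg m⁻³.
N² = (g/ρ₀)·Δρ/Δz = g·(Δρ/ρ₀)/Δz = 9.81 × 1.7482 × 10⁻³ / 86 = 1.9942 × 10⁻⁴ s⁻².
N = √(1.9942 × 10⁻⁴) = 0.014122 rad s⁻¹ → T = 2π/N = 444.92 s = 7.4153 min ≈ 7.42 min.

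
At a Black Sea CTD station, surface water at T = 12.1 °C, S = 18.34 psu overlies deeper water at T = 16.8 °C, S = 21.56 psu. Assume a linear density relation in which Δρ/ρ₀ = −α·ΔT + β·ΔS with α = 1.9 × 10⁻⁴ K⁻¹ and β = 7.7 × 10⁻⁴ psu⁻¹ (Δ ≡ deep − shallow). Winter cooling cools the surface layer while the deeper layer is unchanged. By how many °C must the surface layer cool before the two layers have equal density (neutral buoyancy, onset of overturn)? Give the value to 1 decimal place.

8.3 °C

Neutral buoyancy requires Δρ = 0, i.e. −α(T_deep − T_surf′) + β(S_deep − S_surf) = 0.
T_surf′ = T_deep − (β/α)·ΔS = 16.8 − (7.7 × 10⁻⁴/1.9 × 10⁻⁴)·(+3.22) = 3.751 °C.
Cooling required: 12.1 − (3.751) = 8.349 °C.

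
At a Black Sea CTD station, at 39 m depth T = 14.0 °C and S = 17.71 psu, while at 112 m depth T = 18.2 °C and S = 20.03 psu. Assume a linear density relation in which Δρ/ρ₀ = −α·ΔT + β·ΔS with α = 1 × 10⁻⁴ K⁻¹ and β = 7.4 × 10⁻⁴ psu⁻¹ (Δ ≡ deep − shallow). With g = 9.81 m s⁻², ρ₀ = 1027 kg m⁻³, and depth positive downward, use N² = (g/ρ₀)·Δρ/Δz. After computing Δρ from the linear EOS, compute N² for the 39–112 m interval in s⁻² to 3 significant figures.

ΔT = +4.2 K, ΔS = +2.32 psu (deep − shallow).
Δρ/ρ₀ = −αΔT + βΔS = -4.20 × 10⁻⁴ + 1.7168 × 10⁻³ = 1.2968 × 10⁻³, so Δρ ≈ 1.332 kg m⁻³.
N² = (g/ρ₀)·Δρ/Δz = g·(Δρ/ρ₀)/Δz = 9.81 × 1.2968 × 10⁻³ / 73 = 1.7427 × 10⁻⁴ s⁻² ≈ 1.74 × 10⁻⁴ s⁻².

1.74 × 10⁻⁴ s⁻²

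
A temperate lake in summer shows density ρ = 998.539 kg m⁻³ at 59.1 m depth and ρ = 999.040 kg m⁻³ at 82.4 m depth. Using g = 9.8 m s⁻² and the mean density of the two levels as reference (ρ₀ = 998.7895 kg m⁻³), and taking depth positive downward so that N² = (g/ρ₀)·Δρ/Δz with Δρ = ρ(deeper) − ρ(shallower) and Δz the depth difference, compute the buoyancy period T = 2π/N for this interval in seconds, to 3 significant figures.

433 s

Δρ = 999.040 − 998.539 = 0.501 kg m⁻³ over Δz = 82.4 − 59.1 = 23.3 m.
N² = (9.8/998.7895) × (0.501/23.3) = 2.1098 × 10⁻⁴ s⁻².
N = √(2.1098 × 10⁻⁴) = 0.014525 rad s⁻¹, so T = 2π/N = 432.58 s ≈ 433 s.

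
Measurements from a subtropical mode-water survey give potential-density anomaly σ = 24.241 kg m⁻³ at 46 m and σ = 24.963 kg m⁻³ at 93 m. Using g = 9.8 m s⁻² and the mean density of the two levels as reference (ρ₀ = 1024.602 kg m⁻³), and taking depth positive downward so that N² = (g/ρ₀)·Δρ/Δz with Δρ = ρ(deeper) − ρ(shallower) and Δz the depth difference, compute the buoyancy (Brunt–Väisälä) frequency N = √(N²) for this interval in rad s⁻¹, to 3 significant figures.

0.0121 rad s⁻¹

Δρ = 1024.963 − 1024.241 = 0.722 kg m⁻³ over Δz = 93 − 46 = 47 m.
N² = (9.8/1024.602) × (0.722/47) = 1.4693 × 10⁻⁴ s⁻².
N = √(1.4693 × 10⁻⁴) = 0.012121 rad s⁻¹ ≈ 0.0121 rad s⁻¹.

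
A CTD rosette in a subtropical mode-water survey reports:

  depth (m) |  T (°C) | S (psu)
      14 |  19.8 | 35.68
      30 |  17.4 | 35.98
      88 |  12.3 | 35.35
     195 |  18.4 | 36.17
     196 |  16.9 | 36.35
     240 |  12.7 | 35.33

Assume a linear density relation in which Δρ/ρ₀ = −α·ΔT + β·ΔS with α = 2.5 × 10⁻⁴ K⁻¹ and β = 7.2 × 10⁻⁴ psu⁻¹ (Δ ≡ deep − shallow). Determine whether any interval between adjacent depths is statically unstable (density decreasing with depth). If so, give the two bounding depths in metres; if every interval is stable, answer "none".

Evaluate Δρ/ρ₀ = −αΔT + βΔS across each adjacent pair:
  14–30 m: −αΔT+βΔS = −(2.5 × 10⁻⁴)(-2.4)+(7.2 × 10⁻⁴)(+0.30) = 8.2 × 10⁻⁴ → stable
  30–88 m: −αΔT+βΔS = −(2.5 × 10⁻⁴)(-5.1)+(7.2 × 10⁻⁴)(-0.63) = 8.2 × 10⁻⁴ → stable
  88–195 m: −αΔT+βΔS = −(2.5 × 10⁻⁴)(+6.1)+(7.2 × 10⁻⁴)(+0.82) = -9.3 × 10⁻⁴ → UNSTABLE
  195–196 m: −αΔT+βΔS = −(2.5 × 10⁻⁴)(-1.5)+(7.2 × 10⁻⁴)(+0.18) = 5.0 × 10⁻⁴ → stable
  196–240 m: −αΔT+βΔS = −(2.5 × 10⁻⁴)(-4.2)+(7.2 × 10⁻⁴)(-1.02) = 3.2 × 10⁻⁴ → stable
The 88–195 m interval has Δρ < 0: lighter water underlies denser water.

88–195 m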